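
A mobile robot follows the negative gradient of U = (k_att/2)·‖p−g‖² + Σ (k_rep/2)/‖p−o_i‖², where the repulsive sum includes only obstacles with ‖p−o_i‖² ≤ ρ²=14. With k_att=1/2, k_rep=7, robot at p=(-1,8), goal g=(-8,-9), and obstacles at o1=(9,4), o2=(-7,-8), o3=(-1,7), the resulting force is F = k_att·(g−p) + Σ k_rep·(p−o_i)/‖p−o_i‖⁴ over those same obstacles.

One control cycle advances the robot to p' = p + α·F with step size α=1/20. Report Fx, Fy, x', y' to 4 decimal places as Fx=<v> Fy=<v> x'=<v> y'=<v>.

Fx=-3.5000 Fy=-1.5000 x'=-1.1750 y'=7.9250

F_att = 1/2·(g−p) = 1/2·(-7,-17) = (-3.5000,-8.5000)
o1: d²=116 > ρ²=14 → inactive
o2: d²=292 > ρ²=14 → inactive
o3: d²=1 ≤ ρ²=14; F_rep = 7·(0,1)/1² = (0.0000,7.0000)
F = F_att + ΣF_rep = (-3.5000,-1.5000)
p' = p + 1/20·F = (-1.1750,7.9250)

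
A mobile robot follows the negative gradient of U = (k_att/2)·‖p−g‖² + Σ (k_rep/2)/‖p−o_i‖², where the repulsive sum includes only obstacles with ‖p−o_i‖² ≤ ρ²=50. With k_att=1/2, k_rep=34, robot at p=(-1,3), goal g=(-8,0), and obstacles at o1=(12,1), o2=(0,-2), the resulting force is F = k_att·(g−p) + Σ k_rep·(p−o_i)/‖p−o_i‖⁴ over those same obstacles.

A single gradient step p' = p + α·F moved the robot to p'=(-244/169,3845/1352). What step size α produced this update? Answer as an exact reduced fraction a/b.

α = 1/8

F_att = 1/2·(g−p) = 1/2·(-7,-3) = (-3.5000,-1.5000)
o1: d²=173 > ρ²=50 → inactive
o2: d²=26 ≤ ρ²=50; F_rep = 34·(-1,5)/26² = (-0.0503,0.2515)
F = F_att + ΣF_rep = (-3.5503,-1.2485)
Δp = p'−p = (-0.4438,-0.1561); α = Δx/Fx = (-75/169) / (-600/169) = 1/8
check: Δy/Fy = (-211/1352) / (-211/169) = 1/8 ✓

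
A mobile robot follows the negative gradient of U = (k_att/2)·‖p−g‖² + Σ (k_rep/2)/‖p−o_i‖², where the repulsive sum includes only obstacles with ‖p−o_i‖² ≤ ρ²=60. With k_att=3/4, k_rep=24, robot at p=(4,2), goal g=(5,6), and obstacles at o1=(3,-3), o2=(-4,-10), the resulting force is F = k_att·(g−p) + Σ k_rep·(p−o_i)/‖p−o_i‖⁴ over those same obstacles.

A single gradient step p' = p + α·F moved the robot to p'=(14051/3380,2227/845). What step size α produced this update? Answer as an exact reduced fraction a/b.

α = 1/5

F_att = 3/4·(g−p) = 3/4·(1,4) = (0.7500,3.0000)
o1: d²=26 ≤ ρ²=60; F_rep = 24·(1,5)/26² = (0.0355,0.1775)
o2: d²=208 > ρ²=60 → inactive
F = F_att + ΣF_rep = (0.7855,3.1775)
Δp = p'−p = (0.1571,0.6355); α = Δx/Fx = (531/3380) / (531/676) = 1/5
check: Δy/Fy = (537/845) / (537/169) = 1/5 ✓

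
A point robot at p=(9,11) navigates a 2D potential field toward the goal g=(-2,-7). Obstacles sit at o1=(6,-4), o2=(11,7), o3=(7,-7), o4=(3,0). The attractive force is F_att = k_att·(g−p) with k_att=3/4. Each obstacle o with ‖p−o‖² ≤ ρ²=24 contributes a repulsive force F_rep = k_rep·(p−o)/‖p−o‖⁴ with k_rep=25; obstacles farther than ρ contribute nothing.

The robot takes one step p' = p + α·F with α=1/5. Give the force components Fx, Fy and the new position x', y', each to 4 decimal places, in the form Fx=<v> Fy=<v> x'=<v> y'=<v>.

Fx=-8.3750 Fy=-13.2500 x'=7.3250 y'=8.3500

F_att = 3/4·(g−p) = 3/4·(-11,-18) = (-8.2500,-13.5000)
o1: d²=234 > ρ²=24 → inactive
o2: d²=20 ≤ ρ²=24; F_rep = 25·(-2,4)/20² = (-0.1250,0.2500)
o3: d²=328 > ρ²=24 → inactive
o4: d²=157 > ρ²=24 → inactive
F = F_att + ΣF_rep = (-8.3750,-13.2500)
p' = p + 1/5·F = (7.3250,8.3500)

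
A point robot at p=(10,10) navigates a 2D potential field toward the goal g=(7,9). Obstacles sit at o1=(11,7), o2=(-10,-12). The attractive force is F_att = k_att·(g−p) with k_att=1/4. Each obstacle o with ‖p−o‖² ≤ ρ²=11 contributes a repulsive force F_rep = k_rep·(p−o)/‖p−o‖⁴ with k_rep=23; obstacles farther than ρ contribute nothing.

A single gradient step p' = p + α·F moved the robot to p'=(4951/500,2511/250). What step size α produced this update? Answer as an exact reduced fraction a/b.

α = 1/10

F_att = 1/4·(g−p) = 1/4·(-3,-1) = (-0.7500,-0.2500)
o1: d²=10 ≤ ρ²=11; F_rep = 23·(-1,3)/10² = (-0.2300,0.6900)
o2: d²=884 > ρ²=11 → inactive
F = F_att + ΣF_rep = (-0.9800,0.4400)
Δp = p'−p = (-0.0980,0.0440); α = Δx/Fx = (-49/500) / (-49/50) = 1/10
check: Δy/Fy = (11/250) / (11/25) = 1/10 ✓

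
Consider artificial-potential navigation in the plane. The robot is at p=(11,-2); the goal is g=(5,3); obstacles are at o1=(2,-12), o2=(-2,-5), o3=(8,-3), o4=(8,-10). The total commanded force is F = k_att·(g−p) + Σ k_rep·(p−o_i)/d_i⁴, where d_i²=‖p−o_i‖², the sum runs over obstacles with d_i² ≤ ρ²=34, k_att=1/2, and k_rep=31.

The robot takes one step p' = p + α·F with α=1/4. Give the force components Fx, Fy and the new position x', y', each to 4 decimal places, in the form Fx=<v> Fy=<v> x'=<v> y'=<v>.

Fx=-2.0700 Fy=2.8100 x'=10.4825 y'=-1.2975

F_att = 1/2·(g−p) = 1/2·(-6,5) = (-3.0000,2.5000)
o1: d²=181 > ρ²=34 → inactive
o2: d²=178 > ρ²=34 → inactive
o3: d²=10 ≤ ρ²=34; F_rep = 31·(3,1)/10² = (0.9300,0.3100)
o4: d²=73 > ρ²=34 → inactive
F = F_att + ΣF_rep = (-2.0700,2.8100)
p' = p + 1/4·F = (10.4825,-1.2975)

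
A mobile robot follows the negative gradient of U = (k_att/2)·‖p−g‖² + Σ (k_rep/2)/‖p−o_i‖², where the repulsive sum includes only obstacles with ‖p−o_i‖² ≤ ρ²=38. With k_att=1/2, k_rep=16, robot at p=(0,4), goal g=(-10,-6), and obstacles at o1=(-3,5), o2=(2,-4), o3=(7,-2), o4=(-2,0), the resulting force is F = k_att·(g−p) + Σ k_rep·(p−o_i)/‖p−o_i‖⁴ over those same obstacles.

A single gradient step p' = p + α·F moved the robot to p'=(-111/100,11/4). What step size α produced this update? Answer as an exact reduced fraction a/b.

α = 1/4

F_att = 1/2·(g−p) = 1/2·(-10,-10) = (-5.0000,-5.0000)
o1: d²=10 ≤ ρ²=38; F_rep = 16·(3,-1)/10² = (0.4800,-0.1600)
o2: d²=68 > ρ²=38 → inactive
o3: d²=85 > ρ²=38 → inactive
o4: d²=20 ≤ ρ²=38; F_rep = 16·(2,4)/20² = (0.0800,0.1600)
F = F_att + ΣF_rep = (-4.4400,-5.0000)
Δp = p'−p = (-1.1100,-1.2500); α = Δx/Fx = (-111/100) / (-111/25) = 1/4
check: Δy/Fy = (-5/4) / (-5) = 1/4 ✓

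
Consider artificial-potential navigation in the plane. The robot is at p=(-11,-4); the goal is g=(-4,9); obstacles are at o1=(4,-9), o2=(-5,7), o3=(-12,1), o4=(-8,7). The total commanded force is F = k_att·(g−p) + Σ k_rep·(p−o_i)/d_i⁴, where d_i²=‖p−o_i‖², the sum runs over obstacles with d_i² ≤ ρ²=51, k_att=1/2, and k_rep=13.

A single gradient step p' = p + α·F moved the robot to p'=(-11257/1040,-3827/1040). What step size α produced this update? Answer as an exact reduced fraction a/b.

α = 1/20

F_att = 1/2·(g−p) = 1/2·(7,13) = (3.5000,6.5000)
o1: d²=250 > ρ²=51 → inactive
o2: d²=157 > ρ²=51 → inactive
o3: d²=26 ≤ ρ²=51; F_rep = 13·(1,-5)/26² = (0.0192,-0.0962)
o4: d²=130 > ρ²=51 → inactive
F = F_att + ΣF_rep = (3.5192,6.4038)
Δp = p'−p = (0.1760,0.3202); α = Δx/Fx = (183/1040) / (183/52) = 1/20
check: Δy/Fy = (333/1040) / (333/52) = 1/20 ✓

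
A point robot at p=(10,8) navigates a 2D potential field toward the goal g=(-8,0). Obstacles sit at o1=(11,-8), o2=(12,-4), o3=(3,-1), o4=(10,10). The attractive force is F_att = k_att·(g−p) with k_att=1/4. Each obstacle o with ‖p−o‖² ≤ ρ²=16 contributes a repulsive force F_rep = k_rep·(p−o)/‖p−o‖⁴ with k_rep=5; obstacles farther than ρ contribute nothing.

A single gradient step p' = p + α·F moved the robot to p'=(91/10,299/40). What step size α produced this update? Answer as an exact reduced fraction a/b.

α = 1/5

F_att = 1/4·(g−p) = 1/4·(-18,-8) = (-4.5000,-2.0000)
o1: d²=257 > ρ²=16 → inactive
o2: d²=148 > ρ²=16 → inactive
o3: d²=130 > ρ²=16 → inactive
o4: d²=4 ≤ ρ²=16; F_rep = 5·(0,-2)/4² = (0.0000,-0.6250)
F = F_att + ΣF_rep = (-4.5000,-2.6250)
Δp = p'−p = (-0.9000,-0.5250); α = Δx/Fx = (-9/10) / (-9/2) = 1/5
check: Δy/Fy = (-21/40) / (-21/8) = 1/5 ✓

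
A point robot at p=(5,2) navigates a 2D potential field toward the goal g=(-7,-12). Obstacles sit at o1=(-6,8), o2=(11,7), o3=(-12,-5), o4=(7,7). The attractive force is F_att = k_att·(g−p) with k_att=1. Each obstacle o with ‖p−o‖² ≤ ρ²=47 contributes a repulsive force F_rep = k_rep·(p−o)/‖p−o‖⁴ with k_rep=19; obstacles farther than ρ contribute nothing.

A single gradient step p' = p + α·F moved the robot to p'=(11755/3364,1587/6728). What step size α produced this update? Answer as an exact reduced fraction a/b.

F_att = 1·(g−p) = 1·(-12,-14) = (-12.0000,-14.0000)
o1: d²=157 > ρ²=47 → inactive
o2: d²=61 > ρ²=47 → inactive
o3: d²=338 > ρ²=47 → inactive
o4: d²=29 ≤ ρ²=47; F_rep = 19·(-2,-5)/29² = (-0.0452,-0.1130)
F = F_att + ΣF_rep = (-12.0452,-14.1130)
Δp = p'−p = (-1.5056,-1.7641); α = Δx/Fx = (-5065/3364) / (-10130/841) = 1/8
check: Δy/Fy = (-11869/6728) / (-11869/841) = 1/8 ✓

α = 1/8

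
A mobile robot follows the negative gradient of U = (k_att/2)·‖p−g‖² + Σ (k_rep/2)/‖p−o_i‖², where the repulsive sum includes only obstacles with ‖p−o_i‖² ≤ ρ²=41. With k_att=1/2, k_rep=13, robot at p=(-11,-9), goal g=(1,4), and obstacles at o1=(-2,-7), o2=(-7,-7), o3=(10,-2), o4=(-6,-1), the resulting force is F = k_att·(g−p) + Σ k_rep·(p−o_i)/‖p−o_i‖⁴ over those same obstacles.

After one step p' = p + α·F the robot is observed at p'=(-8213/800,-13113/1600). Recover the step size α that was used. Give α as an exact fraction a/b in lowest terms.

α = 1/8

F_att = 1/2·(g−p) = 1/2·(12,13) = (6.0000,6.5000)
o1: d²=85 > ρ²=41 → inactive
o2: d²=20 ≤ ρ²=41; F_rep = 13·(-4,-2)/20² = (-0.1300,-0.0650)
o3: d²=490 > ρ²=41 → inactive
o4: d²=89 > ρ²=41 → inactive
F = F_att + ΣF_rep = (5.8700,6.4350)
Δp = p'−p = (0.7338,0.8044); α = Δx/Fx = (587/800) / (587/100) = 1/8
check: Δy/Fy = (1287/1600) / (1287/200) = 1/8 ✓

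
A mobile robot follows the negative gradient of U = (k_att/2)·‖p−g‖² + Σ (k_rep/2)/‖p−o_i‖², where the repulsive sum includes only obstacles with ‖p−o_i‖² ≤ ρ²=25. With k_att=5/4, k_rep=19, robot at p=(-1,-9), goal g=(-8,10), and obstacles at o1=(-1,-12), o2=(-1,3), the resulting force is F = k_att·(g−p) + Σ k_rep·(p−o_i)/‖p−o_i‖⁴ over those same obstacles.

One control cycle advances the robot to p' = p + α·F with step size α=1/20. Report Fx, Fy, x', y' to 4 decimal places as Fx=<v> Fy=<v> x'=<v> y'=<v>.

F_att = 5/4·(g−p) = 5/4·(-7,19) = (-8.7500,23.7500)
o1: d²=9 ≤ ρ²=25; F_rep = 19·(0,3)/9² = (0.0000,0.7037)
o2: d²=144 > ρ²=25 → inactive
F = F_att + ΣF_rep = (-8.7500,24.4537)
p' = p + 1/20·F = (-1.4375,-7.7773)

Fx=-8.7500 Fy=24.4537 x'=-1.4375 y'=-7.7773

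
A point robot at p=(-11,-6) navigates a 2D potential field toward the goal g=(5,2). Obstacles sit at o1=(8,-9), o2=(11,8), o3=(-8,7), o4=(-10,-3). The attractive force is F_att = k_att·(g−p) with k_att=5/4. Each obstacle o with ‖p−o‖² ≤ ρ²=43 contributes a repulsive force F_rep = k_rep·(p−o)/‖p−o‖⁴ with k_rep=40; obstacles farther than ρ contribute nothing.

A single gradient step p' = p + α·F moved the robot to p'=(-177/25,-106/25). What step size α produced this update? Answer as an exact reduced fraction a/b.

F_att = 5/4·(g−p) = 5/4·(16,8) = (20.0000,10.0000)
o1: d²=370 > ρ²=43 → inactive
o2: d²=680 > ρ²=43 → inactive
o3: d²=178 > ρ²=43 → inactive
o4: d²=10 ≤ ρ²=43; F_rep = 40·(-1,-3)/10² = (-0.4000,-1.2000)
F = F_att + ΣF_rep = (19.6000,8.8000)
Δp = p'−p = (3.9200,1.7600); α = Δx/Fx = (98/25) / (98/5) = 1/5
check: Δy/Fy = (44/25) / (44/5) = 1/5 ✓

α = 1/5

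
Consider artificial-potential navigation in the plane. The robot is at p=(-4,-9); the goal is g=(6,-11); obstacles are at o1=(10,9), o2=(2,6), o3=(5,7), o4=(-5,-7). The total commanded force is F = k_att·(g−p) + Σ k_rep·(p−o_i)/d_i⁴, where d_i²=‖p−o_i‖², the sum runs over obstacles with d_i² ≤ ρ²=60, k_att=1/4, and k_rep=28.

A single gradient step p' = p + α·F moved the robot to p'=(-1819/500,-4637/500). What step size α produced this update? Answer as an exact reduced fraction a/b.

α = 1/10

F_att = 1/4·(g−p) = 1/4·(10,-2) = (2.5000,-0.5000)
o1: d²=520 > ρ²=60 → inactive
o2: d²=261 > ρ²=60 → inactive
o3: d²=337 > ρ²=60 → inactive
o4: d²=5 ≤ ρ²=60; F_rep = 28·(1,-2)/5² = (1.1200,-2.2400)
F = F_att + ΣF_rep = (3.6200,-2.7400)
Δp = p'−p = (0.3620,-0.2740); α = Δx/Fx = (181/500) / (181/50) = 1/10
check: Δy/Fy = (-137/500) / (-137/50) = 1/10 ✓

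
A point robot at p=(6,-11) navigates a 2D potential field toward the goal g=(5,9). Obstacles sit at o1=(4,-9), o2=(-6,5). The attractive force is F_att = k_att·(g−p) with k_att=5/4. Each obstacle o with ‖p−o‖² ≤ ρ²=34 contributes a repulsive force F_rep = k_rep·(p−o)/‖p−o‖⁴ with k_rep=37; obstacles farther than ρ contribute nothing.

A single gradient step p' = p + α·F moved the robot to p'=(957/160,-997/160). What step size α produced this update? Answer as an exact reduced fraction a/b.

F_att = 5/4·(g−p) = 5/4·(-1,20) = (-1.2500,25.0000)
o1: d²=8 ≤ ρ²=34; F_rep = 37·(2,-2)/8² = (1.1562,-1.1562)
o2: d²=400 > ρ²=34 → inactive
F = F_att + ΣF_rep = (-0.0938,23.8438)
Δp = p'−p = (-0.0187,4.7687); α = Δx/Fx = (-3/160) / (-3/32) = 1/5
check: Δy/Fy = (763/160) / (763/32) = 1/5 ✓

α = 1/5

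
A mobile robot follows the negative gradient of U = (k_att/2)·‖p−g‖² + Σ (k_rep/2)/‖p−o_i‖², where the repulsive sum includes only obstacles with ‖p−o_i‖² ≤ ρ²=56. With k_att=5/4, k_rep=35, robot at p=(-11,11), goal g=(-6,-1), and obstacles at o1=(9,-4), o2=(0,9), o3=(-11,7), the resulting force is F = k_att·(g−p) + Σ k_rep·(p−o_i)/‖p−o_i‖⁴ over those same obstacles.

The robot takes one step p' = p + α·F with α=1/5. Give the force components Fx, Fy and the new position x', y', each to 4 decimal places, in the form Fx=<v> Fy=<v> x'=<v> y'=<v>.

F_att = 5/4·(g−p) = 5/4·(5,-12) = (6.2500,-15.0000)
o1: d²=625 > ρ²=56 → inactive
o2: d²=125 > ρ²=56 → inactive
o3: d²=16 ≤ ρ²=56; F_rep = 35·(0,4)/16² = (0.0000,0.5469)
F = F_att + ΣF_rep = (6.2500,-14.4531)
p' = p + 1/5·F = (-9.7500,8.1094)

Fx=6.2500 Fy=-14.4531 x'=-9.7500 y'=8.1094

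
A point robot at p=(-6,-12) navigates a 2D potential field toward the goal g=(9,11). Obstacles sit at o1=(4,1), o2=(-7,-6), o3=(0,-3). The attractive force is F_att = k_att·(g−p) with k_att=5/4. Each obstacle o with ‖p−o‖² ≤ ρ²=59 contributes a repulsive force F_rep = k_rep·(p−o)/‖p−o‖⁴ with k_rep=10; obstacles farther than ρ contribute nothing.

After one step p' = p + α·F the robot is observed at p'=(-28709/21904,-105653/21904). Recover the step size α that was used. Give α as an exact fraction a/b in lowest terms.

F_att = 5/4·(g−p) = 5/4·(15,23) = (18.7500,28.7500)
o1: d²=269 > ρ²=59 → inactive
o2: d²=37 ≤ ρ²=59; F_rep = 10·(1,-6)/37² = (0.0073,-0.0438)
o3: d²=117 > ρ²=59 → inactive
F = F_att + ΣF_rep = (18.7573,28.7062)
Δp = p'−p = (4.6893,7.1765); α = Δx/Fx = (102715/21904) / (102715/5476) = 1/4
check: Δy/Fy = (157195/21904) / (157195/5476) = 1/4 ✓

α = 1/4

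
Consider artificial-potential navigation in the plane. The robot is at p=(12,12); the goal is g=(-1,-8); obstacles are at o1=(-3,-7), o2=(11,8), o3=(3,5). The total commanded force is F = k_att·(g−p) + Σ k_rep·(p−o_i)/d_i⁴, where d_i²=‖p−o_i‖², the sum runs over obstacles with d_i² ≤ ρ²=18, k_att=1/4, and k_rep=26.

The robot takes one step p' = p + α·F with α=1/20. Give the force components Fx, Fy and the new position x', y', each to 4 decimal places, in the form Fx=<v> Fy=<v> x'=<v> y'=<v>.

F_att = 1/4·(g−p) = 1/4·(-13,-20) = (-3.2500,-5.0000)
o1: d²=586 > ρ²=18 → inactive
o2: d²=17 ≤ ρ²=18; F_rep = 26·(1,4)/17² = (0.0900,0.3599)
o3: d²=130 > ρ²=18 → inactive
F = F_att + ΣF_rep = (-3.1600,-4.6401)
p' = p + 1/20·F = (11.8420,11.7680)

Fx=-3.1600 Fy=-4.6401 x'=11.8420 y'=11.7680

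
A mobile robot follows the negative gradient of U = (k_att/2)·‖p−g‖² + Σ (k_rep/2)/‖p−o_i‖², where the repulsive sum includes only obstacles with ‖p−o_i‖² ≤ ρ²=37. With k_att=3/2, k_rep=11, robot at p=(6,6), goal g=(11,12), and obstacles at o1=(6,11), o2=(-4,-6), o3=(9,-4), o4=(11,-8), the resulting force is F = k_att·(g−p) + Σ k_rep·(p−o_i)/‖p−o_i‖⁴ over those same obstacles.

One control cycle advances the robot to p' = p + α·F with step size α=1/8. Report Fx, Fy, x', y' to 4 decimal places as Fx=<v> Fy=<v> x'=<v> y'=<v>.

F_att = 3/2·(g−p) = 3/2·(5,6) = (7.5000,9.0000)
o1: d²=25 ≤ ρ²=37; F_rep = 11·(0,-5)/25² = (0.0000,-0.0880)
o2: d²=244 > ρ²=37 → inactive
o3: d²=109 > ρ²=37 → inactive
o4: d²=221 > ρ²=37 → inactive
F = F_att + ΣF_rep = (7.5000,8.9120)
p' = p + 1/8·F = (6.9375,7.1140)

Fx=7.5000 Fy=8.9120 x'=6.9375 y'=7.1140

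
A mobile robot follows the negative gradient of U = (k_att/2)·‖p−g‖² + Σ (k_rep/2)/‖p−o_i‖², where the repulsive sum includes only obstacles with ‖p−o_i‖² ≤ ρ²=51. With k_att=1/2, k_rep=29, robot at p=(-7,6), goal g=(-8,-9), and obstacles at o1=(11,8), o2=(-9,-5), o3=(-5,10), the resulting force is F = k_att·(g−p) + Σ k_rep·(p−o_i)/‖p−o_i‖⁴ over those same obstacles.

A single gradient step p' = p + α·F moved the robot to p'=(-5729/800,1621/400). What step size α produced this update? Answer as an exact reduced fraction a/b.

F_att = 1/2·(g−p) = 1/2·(-1,-15) = (-0.5000,-7.5000)
o1: d²=328 > ρ²=51 → inactive
o2: d²=125 > ρ²=51 → inactive
o3: d²=20 ≤ ρ²=51; F_rep = 29·(-2,-4)/20² = (-0.1450,-0.2900)
F = F_att + ΣF_rep = (-0.6450,-7.7900)
Δp = p'−p = (-0.1613,-1.9475); α = Δx/Fx = (-129/800) / (-129/200) = 1/4
check: Δy/Fy = (-779/400) / (-779/100) = 1/4 ✓

α = 1/4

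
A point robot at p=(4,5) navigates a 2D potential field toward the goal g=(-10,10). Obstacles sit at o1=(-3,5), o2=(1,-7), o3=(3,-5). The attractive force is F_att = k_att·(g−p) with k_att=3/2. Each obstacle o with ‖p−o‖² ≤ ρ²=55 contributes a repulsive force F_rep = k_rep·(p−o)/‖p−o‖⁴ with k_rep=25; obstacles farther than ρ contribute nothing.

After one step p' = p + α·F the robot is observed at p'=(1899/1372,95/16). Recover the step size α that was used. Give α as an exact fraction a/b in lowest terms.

F_att = 3/2·(g−p) = 3/2·(-14,5) = (-21.0000,7.5000)
o1: d²=49 ≤ ρ²=55; F_rep = 25·(7,0)/49² = (0.0729,0.0000)
o2: d²=153 > ρ²=55 → inactive
o3: d²=101 > ρ²=55 → inactive
F = F_att + ΣF_rep = (-20.9271,7.5000)
Δp = p'−p = (-2.6159,0.9375); α = Δx/Fx = (-3589/1372) / (-7178/343) = 1/8
check: Δy/Fy = (15/16) / (15/2) = 1/8 ✓

α = 1/8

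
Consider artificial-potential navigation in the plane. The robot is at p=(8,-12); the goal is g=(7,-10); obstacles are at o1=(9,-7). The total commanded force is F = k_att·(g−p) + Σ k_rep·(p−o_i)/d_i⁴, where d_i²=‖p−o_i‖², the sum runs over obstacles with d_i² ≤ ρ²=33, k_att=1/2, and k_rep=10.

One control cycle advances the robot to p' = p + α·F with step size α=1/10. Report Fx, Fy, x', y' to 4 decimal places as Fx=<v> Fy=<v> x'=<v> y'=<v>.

Fx=-0.5148 Fy=0.9260 x'=7.9485 y'=-11.9074

F_att = 1/2·(g−p) = 1/2·(-1,2) = (-0.5000,1.0000)
o1: d²=26 ≤ ρ²=33; F_rep = 10·(-1,-5)/26² = (-0.0148,-0.0740)
F = F_att + ΣF_rep = (-0.5148,0.9260)
p' = p + 1/10·F = (7.9485,-11.9074)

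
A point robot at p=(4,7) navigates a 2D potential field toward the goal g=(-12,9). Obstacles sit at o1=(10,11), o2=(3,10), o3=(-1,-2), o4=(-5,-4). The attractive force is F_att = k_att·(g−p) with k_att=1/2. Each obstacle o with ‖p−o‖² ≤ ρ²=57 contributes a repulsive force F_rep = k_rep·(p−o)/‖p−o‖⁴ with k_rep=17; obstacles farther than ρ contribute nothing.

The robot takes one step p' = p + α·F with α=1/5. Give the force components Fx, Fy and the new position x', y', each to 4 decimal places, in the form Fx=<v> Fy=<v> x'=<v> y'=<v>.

F_att = 1/2·(g−p) = 1/2·(-16,2) = (-8.0000,1.0000)
o1: d²=52 ≤ ρ²=57; F_rep = 17·(-6,-4)/52² = (-0.0377,-0.0251)
o2: d²=10 ≤ ρ²=57; F_rep = 17·(1,-3)/10² = (0.1700,-0.5100)
o3: d²=106 > ρ²=57 → inactive
o4: d²=202 > ρ²=57 → inactive
F = F_att + ΣF_rep = (-7.8677,0.4649)
p' = p + 1/5·F = (2.4265,7.0930)

Fx=-7.8677 Fy=0.4649 x'=2.4265 y'=7.0930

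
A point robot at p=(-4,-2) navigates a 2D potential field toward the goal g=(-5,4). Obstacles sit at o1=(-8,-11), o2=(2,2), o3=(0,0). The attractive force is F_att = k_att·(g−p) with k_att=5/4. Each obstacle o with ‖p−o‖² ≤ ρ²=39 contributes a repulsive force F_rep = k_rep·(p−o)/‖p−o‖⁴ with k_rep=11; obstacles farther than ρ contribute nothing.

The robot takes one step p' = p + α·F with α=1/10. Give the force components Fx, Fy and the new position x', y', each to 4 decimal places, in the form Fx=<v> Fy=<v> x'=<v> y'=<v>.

Fx=-1.3600 Fy=7.4450 x'=-4.1360 y'=-1.2555

F_att = 5/4·(g−p) = 5/4·(-1,6) = (-1.2500,7.5000)
o1: d²=97 > ρ²=39 → inactive
o2: d²=52 > ρ²=39 → inactive
o3: d²=20 ≤ ρ²=39; F_rep = 11·(-4,-2)/20² = (-0.1100,-0.0550)
F = F_att + ΣF_rep = (-1.3600,7.4450)
p' = p + 1/10·F = (-4.1360,-1.2555)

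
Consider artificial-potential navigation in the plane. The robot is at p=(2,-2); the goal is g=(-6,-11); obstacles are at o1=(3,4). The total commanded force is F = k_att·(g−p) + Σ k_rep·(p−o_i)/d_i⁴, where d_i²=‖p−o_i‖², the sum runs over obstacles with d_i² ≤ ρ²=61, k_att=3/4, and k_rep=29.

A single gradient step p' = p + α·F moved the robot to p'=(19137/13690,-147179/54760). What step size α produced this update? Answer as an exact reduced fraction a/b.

α = 1/10

F_att = 3/4·(g−p) = 3/4·(-8,-9) = (-6.0000,-6.7500)
o1: d²=37 ≤ ρ²=61; F_rep = 29·(-1,-6)/37² = (-0.0212,-0.1271)
F = F_att + ΣF_rep = (-6.0212,-6.8771)
Δp = p'−p = (-0.6021,-0.6877); α = Δx/Fx = (-8243/13690) / (-8243/1369) = 1/10
check: Δy/Fy = (-37659/54760) / (-37659/5476) = 1/10 ✓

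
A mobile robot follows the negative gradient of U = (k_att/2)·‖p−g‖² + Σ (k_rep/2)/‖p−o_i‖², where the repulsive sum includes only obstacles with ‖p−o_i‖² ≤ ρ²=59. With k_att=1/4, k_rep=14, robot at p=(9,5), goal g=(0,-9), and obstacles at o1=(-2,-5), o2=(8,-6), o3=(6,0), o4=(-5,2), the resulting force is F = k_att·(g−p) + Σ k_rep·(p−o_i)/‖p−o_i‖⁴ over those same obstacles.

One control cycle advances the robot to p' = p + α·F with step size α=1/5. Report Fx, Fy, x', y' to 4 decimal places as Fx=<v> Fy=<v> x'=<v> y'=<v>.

Fx=-2.2137 Fy=-3.4394 x'=8.5573 y'=4.3121

F_att = 1/4·(g−p) = 1/4·(-9,-14) = (-2.2500,-3.5000)
o1: d²=221 > ρ²=59 → inactive
o2: d²=122 > ρ²=59 → inactive
o3: d²=34 ≤ ρ²=59; F_rep = 14·(3,5)/34² = (0.0363,0.0606)
o4: d²=205 > ρ²=59 → inactive
F = F_att + ΣF_rep = (-2.2137,-3.4394)
p' = p + 1/5·F = (8.5573,4.3121)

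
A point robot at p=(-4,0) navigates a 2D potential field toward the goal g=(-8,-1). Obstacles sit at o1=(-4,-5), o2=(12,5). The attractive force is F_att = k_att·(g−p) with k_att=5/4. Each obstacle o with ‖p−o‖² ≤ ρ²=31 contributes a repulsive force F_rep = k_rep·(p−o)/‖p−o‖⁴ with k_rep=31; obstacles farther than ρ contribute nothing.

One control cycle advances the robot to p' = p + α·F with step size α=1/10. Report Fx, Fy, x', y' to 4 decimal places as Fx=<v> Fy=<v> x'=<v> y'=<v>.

Fx=-5.0000 Fy=-1.0020 x'=-4.5000 y'=-0.1002

F_att = 5/4·(g−p) = 5/4·(-4,-1) = (-5.0000,-1.2500)
o1: d²=25 ≤ ρ²=31; F_rep = 31·(0,5)/25² = (0.0000,0.2480)
o2: d²=281 > ρ²=31 → inactive
F = F_att + ΣF_rep = (-5.0000,-1.0020)
p' = p + 1/10·F = (-4.5000,-0.1002)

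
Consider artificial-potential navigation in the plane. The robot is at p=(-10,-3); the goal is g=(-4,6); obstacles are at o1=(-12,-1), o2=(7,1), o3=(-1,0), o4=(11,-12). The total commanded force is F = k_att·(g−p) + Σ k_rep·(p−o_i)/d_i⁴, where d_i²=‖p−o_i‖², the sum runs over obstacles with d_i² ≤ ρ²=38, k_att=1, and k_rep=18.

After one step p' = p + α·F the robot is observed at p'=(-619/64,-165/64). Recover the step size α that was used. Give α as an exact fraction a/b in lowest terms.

F_att = 1·(g−p) = 1·(6,9) = (6.0000,9.0000)
o1: d²=8 ≤ ρ²=38; F_rep = 18·(2,-2)/8² = (0.5625,-0.5625)
o2: d²=305 > ρ²=38 → inactive
o3: d²=90 > ρ²=38 → inactive
o4: d²=522 > ρ²=38 → inactive
F = F_att + ΣF_rep = (6.5625,8.4375)
Δp = p'−p = (0.3281,0.4219); α = Δx/Fx = (21/64) / (105/16) = 1/20
check: Δy/Fy = (27/64) / (135/16) = 1/20 ✓

α = 1/20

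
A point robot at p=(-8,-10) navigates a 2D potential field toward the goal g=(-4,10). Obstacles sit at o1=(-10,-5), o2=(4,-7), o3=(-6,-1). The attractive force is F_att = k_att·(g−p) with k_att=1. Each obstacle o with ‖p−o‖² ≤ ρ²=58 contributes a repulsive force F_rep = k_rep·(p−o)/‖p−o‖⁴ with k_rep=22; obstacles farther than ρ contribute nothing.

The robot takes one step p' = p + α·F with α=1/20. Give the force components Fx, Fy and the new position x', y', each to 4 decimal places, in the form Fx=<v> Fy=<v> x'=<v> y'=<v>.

Fx=4.0523 Fy=19.8692 x'=-7.7974 y'=-9.0065

F_att = 1·(g−p) = 1·(4,20) = (4.0000,20.0000)
o1: d²=29 ≤ ρ²=58; F_rep = 22·(2,-5)/29² = (0.0523,-0.1308)
o2: d²=153 > ρ²=58 → inactive
o3: d²=85 > ρ²=58 → inactive
F = F_att + ΣF_rep = (4.0523,19.8692)
p' = p + 1/20·F = (-7.7974,-9.0065)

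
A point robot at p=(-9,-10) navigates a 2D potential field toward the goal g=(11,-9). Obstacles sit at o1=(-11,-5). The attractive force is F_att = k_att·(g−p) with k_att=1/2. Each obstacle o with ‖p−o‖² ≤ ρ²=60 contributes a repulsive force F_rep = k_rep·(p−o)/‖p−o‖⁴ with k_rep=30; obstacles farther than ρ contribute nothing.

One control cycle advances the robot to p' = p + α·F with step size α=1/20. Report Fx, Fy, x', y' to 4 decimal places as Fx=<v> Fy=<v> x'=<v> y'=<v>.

Fx=10.0713 Fy=0.3216 x'=-8.4964 y'=-9.9839

F_att = 1/2·(g−p) = 1/2·(20,1) = (10.0000,0.5000)
o1: d²=29 ≤ ρ²=60; F_rep = 30·(2,-5)/29² = (0.0713,-0.1784)
F = F_att + ΣF_rep = (10.0713,0.3216)
p' = p + 1/20·F = (-8.4964,-9.9839)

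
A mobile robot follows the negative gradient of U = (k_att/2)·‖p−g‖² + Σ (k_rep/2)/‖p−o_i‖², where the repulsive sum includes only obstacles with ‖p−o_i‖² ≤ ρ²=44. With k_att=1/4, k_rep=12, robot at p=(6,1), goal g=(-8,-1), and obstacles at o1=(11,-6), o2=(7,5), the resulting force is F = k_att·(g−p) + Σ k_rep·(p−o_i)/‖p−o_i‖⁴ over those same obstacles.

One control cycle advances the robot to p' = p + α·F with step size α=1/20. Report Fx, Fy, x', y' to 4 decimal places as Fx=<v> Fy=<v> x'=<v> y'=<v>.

F_att = 1/4·(g−p) = 1/4·(-14,-2) = (-3.5000,-0.5000)
o1: d²=74 > ρ²=44 → inactive
o2: d²=17 ≤ ρ²=44; F_rep = 12·(-1,-4)/17² = (-0.0415,-0.1661)
F = F_att + ΣF_rep = (-3.5415,-0.6661)
p' = p + 1/20·F = (5.8229,0.9667)

Fx=-3.5415 Fy=-0.6661 x'=5.8229 y'=0.9667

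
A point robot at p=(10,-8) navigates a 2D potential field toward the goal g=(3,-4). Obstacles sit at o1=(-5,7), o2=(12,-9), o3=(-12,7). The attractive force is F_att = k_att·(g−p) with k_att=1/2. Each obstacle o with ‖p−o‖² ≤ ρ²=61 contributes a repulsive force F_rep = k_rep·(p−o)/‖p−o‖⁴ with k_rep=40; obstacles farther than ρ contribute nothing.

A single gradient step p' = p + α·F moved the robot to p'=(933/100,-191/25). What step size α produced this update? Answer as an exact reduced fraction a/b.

α = 1/10

F_att = 1/2·(g−p) = 1/2·(-7,4) = (-3.5000,2.0000)
o1: d²=450 > ρ²=61 → inactive
o2: d²=5 ≤ ρ²=61; F_rep = 40·(-2,1)/5² = (-3.2000,1.6000)
o3: d²=709 > ρ²=61 → inactive
F = F_att + ΣF_rep = (-6.7000,3.6000)
Δp = p'−p = (-0.6700,0.3600); α = Δx/Fx = (-67/100) / (-67/10) = 1/10
check: Δy/Fy = (9/25) / (18/5) = 1/10 ✓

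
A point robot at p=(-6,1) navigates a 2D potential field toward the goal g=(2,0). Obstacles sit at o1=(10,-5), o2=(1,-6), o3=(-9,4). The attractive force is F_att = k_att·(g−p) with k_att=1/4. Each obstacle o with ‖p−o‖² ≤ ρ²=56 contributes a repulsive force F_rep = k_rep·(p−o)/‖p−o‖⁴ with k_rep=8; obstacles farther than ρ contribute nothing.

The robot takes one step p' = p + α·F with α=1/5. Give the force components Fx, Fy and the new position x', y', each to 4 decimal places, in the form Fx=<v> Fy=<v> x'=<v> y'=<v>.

Fx=2.0741 Fy=-0.3241 x'=-5.5852 y'=0.9352

F_att = 1/4·(g−p) = 1/4·(8,-1) = (2.0000,-0.2500)
o1: d²=292 > ρ²=56 → inactive
o2: d²=98 > ρ²=56 → inactive
o3: d²=18 ≤ ρ²=56; F_rep = 8·(3,-3)/18² = (0.0741,-0.0741)
F = F_att + ΣF_rep = (2.0741,-0.3241)
p' = p + 1/5·F = (-5.5852,0.9352)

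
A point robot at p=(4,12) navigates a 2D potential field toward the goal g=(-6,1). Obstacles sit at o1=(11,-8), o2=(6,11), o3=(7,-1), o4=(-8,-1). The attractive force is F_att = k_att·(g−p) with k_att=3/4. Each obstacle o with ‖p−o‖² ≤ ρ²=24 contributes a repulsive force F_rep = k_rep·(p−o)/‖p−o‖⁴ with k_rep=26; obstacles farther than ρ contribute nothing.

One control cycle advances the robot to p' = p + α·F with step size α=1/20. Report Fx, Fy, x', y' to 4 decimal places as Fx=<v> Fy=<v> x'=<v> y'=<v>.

Fx=-9.5800 Fy=-7.2100 x'=3.5210 y'=11.6395

F_att = 3/4·(g−p) = 3/4·(-10,-11) = (-7.5000,-8.2500)
o1: d²=449 > ρ²=24 → inactive
o2: d²=5 ≤ ρ²=24; F_rep = 26·(-2,1)/5² = (-2.0800,1.0400)
o3: d²=178 > ρ²=24 → inactive
o4: d²=313 > ρ²=24 → inactive
F = F_att + ΣF_rep = (-9.5800,-7.2100)
p' = p + 1/20·F = (3.5210,11.6395)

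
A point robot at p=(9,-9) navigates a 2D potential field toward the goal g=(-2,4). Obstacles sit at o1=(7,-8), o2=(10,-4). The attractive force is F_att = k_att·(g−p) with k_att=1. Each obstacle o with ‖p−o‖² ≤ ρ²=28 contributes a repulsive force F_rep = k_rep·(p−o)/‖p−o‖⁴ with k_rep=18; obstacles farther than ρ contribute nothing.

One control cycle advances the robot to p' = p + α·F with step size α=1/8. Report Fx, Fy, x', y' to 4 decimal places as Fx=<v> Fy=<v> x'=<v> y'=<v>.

F_att = 1·(g−p) = 1·(-11,13) = (-11.0000,13.0000)
o1: d²=5 ≤ ρ²=28; F_rep = 18·(2,-1)/5² = (1.4400,-0.7200)
o2: d²=26 ≤ ρ²=28; F_rep = 18·(-1,-5)/26² = (-0.0266,-0.1331)
F = F_att + ΣF_rep = (-9.5866,12.1469)
p' = p + 1/8·F = (7.8017,-7.4816)

Fx=-9.5866 Fy=12.1469 x'=7.8017 y'=-7.4816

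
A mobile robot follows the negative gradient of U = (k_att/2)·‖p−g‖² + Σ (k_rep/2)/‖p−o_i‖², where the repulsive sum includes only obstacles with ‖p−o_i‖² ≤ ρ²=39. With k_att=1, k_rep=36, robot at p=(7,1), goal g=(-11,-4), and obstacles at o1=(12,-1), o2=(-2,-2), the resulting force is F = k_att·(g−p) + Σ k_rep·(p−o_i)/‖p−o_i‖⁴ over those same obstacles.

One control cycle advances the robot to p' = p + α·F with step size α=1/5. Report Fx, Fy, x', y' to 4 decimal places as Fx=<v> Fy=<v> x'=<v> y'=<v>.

F_att = 1·(g−p) = 1·(-18,-5) = (-18.0000,-5.0000)
o1: d²=29 ≤ ρ²=39; F_rep = 36·(-5,2)/29² = (-0.2140,0.0856)
o2: d²=90 > ρ²=39 → inactive
F = F_att + ΣF_rep = (-18.2140,-4.9144)
p' = p + 1/5·F = (3.3572,0.0171)

Fx=-18.2140 Fy=-4.9144 x'=3.3572 y'=0.0171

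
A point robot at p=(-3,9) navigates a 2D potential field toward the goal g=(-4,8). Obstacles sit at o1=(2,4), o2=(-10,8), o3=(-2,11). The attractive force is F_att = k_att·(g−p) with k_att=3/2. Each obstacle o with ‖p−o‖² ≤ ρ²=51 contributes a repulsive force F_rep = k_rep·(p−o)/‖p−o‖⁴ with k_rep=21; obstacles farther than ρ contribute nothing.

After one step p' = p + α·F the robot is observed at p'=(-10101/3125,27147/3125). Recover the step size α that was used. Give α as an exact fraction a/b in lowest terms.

F_att = 3/2·(g−p) = 3/2·(-1,-1) = (-1.5000,-1.5000)
o1: d²=50 ≤ ρ²=51; F_rep = 21·(-5,5)/50² = (-0.0420,0.0420)
o2: d²=50 ≤ ρ²=51; F_rep = 21·(7,1)/50² = (0.0588,0.0084)
o3: d²=5 ≤ ρ²=51; F_rep = 21·(-1,-2)/5² = (-0.8400,-1.6800)
F = F_att + ΣF_rep = (-2.3232,-3.1296)
Δp = p'−p = (-0.2323,-0.3130); α = Δx/Fx = (-726/3125) / (-1452/625) = 1/10
check: Δy/Fy = (-978/3125) / (-1956/625) = 1/10 ✓

α = 1/10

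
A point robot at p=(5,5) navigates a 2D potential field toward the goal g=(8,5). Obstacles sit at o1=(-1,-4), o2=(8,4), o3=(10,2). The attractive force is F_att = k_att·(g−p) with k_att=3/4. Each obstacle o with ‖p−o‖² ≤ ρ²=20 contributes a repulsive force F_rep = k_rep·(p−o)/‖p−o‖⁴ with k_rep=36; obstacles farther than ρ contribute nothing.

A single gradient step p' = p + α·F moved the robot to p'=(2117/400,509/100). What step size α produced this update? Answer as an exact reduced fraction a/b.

α = 1/4

F_att = 3/4·(g−p) = 3/4·(3,0) = (2.2500,0.0000)
o1: d²=117 > ρ²=20 → inactive
o2: d²=10 ≤ ρ²=20; F_rep = 36·(-3,1)/10² = (-1.0800,0.3600)
o3: d²=34 > ρ²=20 → inactive
F = F_att + ΣF_rep = (1.1700,0.3600)
Δp = p'−p = (0.2925,0.0900); α = Δx/Fx = (117/400) / (117/100) = 1/4
check: Δy/Fy = (9/100) / (9/25) = 1/4 ✓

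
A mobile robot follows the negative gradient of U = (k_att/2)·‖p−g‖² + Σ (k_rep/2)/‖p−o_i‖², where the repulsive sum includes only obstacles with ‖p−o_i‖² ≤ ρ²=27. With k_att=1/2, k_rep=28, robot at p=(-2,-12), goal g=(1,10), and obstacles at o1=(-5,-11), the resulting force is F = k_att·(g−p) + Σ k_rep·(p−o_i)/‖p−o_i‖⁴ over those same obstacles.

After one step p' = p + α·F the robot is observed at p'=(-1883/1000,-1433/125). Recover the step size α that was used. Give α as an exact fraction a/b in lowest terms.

α = 1/20

F_att = 1/2·(g−p) = 1/2·(3,22) = (1.5000,11.0000)
o1: d²=10 ≤ ρ²=27; F_rep = 28·(3,-1)/10² = (0.8400,-0.2800)
F = F_att + ΣF_rep = (2.3400,10.7200)
Δp = p'−p = (0.1170,0.5360); α = Δx/Fx = (117/1000) / (117/50) = 1/20
check: Δy/Fy = (67/125) / (268/25) = 1/20 ✓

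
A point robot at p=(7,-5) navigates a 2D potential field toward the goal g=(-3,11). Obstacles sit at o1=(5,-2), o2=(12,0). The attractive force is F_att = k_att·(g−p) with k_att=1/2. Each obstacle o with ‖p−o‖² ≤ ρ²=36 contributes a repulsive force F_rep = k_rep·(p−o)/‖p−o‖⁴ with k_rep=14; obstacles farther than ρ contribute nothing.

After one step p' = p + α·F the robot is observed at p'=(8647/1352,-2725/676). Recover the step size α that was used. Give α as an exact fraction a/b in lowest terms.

F_att = 1/2·(g−p) = 1/2·(-10,16) = (-5.0000,8.0000)
o1: d²=13 ≤ ρ²=36; F_rep = 14·(2,-3)/13² = (0.1657,-0.2485)
o2: d²=50 > ρ²=36 → inactive
F = F_att + ΣF_rep = (-4.8343,7.7515)
Δp = p'−p = (-0.6043,0.9689); α = Δx/Fx = (-817/1352) / (-817/169) = 1/8
check: Δy/Fy = (655/676) / (1310/169) = 1/8 ✓

α = 1/8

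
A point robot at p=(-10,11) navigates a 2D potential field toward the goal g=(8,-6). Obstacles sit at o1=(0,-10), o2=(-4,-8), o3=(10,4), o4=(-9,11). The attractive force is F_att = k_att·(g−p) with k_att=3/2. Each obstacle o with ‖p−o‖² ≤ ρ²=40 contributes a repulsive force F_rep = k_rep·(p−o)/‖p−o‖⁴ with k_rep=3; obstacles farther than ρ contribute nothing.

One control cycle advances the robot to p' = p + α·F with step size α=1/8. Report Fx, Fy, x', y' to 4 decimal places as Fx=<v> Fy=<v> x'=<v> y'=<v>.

Fx=24.0000 Fy=-25.5000 x'=-7.0000 y'=7.8125

F_att = 3/2·(g−p) = 3/2·(18,-17) = (27.0000,-25.5000)
o1: d²=541 > ρ²=40 → inactive
o2: d²=397 > ρ²=40 → inactive
o3: d²=449 > ρ²=40 → inactive
o4: d²=1 ≤ ρ²=40; F_rep = 3·(-1,0)/1² = (-3.0000,0.0000)
F = F_att + ΣF_rep = (24.0000,-25.5000)
p' = p + 1/8·F = (-7.0000,7.8125)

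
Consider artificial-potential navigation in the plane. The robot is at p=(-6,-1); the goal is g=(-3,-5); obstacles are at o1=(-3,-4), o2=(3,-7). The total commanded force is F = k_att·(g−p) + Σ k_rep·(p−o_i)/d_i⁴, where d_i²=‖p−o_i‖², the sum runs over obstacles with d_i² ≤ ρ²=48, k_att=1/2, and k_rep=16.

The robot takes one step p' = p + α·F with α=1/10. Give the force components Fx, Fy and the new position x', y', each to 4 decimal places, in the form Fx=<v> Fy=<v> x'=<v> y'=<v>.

F_att = 1/2·(g−p) = 1/2·(3,-4) = (1.5000,-2.0000)
o1: d²=18 ≤ ρ²=48; F_rep = 16·(-3,3)/18² = (-0.1481,0.1481)
o2: d²=117 > ρ²=48 → inactive
F = F_att + ΣF_rep = (1.3519,-1.8519)
p' = p + 1/10·F = (-5.8648,-1.1852)

Fx=1.3519 Fy=-1.8519 x'=-5.8648 y'=-1.1852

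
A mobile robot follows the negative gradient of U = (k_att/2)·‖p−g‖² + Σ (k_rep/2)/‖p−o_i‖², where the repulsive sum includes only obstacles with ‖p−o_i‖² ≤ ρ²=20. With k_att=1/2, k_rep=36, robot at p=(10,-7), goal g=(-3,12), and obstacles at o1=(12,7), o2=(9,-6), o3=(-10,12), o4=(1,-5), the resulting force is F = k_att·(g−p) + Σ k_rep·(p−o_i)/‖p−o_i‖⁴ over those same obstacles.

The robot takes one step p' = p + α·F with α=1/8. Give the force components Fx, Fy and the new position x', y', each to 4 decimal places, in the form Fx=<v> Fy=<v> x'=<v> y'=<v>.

F_att = 1/2·(g−p) = 1/2·(-13,19) = (-6.5000,9.5000)
o1: d²=200 > ρ²=20 → inactive
o2: d²=2 ≤ ρ²=20; F_rep = 36·(1,-1)/2² = (9.0000,-9.0000)
o3: d²=761 > ρ²=20 → inactive
o4: d²=85 > ρ²=20 → inactive
F = F_att + ΣF_rep = (2.5000,0.5000)
p' = p + 1/8·F = (10.3125,-6.9375)

Fx=2.5000 Fy=0.5000 x'=10.3125 y'=-6.9375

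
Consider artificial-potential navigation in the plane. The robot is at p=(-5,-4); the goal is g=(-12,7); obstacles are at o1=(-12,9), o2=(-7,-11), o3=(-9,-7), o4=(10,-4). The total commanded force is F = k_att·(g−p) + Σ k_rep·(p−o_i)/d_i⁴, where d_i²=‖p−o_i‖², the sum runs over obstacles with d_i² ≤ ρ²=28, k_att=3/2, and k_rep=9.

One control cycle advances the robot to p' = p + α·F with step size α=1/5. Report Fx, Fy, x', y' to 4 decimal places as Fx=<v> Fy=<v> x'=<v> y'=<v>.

F_att = 3/2·(g−p) = 3/2·(-7,11) = (-10.5000,16.5000)
o1: d²=218 > ρ²=28 → inactive
o2: d²=53 > ρ²=28 → inactive
o3: d²=25 ≤ ρ²=28; F_rep = 9·(4,3)/25² = (0.0576,0.0432)
o4: d²=225 > ρ²=28 → inactive
F = F_att + ΣF_rep = (-10.4424,16.5432)
p' = p + 1/5·F = (-7.0885,-0.6914)

Fx=-10.4424 Fy=16.5432 x'=-7.0885 y'=-0.6914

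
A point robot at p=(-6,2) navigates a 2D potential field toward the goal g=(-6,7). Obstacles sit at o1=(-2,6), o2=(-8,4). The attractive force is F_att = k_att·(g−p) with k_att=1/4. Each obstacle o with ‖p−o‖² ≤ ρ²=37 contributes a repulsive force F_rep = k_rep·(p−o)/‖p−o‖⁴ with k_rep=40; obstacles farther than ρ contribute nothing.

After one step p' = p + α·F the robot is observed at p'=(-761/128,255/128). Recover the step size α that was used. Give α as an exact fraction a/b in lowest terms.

α = 1/20

F_att = 1/4·(g−p) = 1/4·(0,5) = (0.0000,1.2500)
o1: d²=32 ≤ ρ²=37; F_rep = 40·(-4,-4)/32² = (-0.1562,-0.1562)
o2: d²=8 ≤ ρ²=37; F_rep = 40·(2,-2)/8² = (1.2500,-1.2500)
F = F_att + ΣF_rep = (1.0938,-0.1562)
Δp = p'−p = (0.0547,-0.0078); α = Δx/Fx = (7/128) / (35/32) = 1/20
check: Δy/Fy = (-1/128) / (-5/32) = 1/20 ✓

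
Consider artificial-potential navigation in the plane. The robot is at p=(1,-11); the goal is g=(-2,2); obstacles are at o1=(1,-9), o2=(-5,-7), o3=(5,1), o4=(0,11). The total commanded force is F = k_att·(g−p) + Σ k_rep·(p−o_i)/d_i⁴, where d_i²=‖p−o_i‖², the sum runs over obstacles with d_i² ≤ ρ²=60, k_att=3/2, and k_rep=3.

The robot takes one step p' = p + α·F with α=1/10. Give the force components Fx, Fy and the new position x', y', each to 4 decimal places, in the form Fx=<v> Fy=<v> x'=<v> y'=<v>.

Fx=-4.4933 Fy=19.1206 x'=0.5507 y'=-9.0879

F_att = 3/2·(g−p) = 3/2·(-3,13) = (-4.5000,19.5000)
o1: d²=4 ≤ ρ²=60; F_rep = 3·(0,-2)/4² = (0.0000,-0.3750)
o2: d²=52 ≤ ρ²=60; F_rep = 3·(6,-4)/52² = (0.0067,-0.0044)
o3: d²=160 > ρ²=60 → inactive
o4: d²=485 > ρ²=60 → inactive
F = F_att + ΣF_rep = (-4.4933,19.1206)
p' = p + 1/10·F = (0.5507,-9.0879)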